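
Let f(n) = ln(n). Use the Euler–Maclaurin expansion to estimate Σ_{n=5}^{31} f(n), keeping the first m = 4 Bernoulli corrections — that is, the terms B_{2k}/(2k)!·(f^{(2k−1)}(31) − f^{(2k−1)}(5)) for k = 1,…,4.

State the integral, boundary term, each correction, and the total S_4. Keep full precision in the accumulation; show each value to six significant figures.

S_4 ≈ 74.9142

∫_5^31 ln(x) dx evaluates to 72.4064.
Endpoint term: (f(5) + f(31))/2 = (1.60944 + 3.43399)/2 = 2.52171.
Running total after boundary: 74.9281.
Order-1 term: 1/12 · (0.0322581 − 0.200000) = -0.0139785.
After k=1: 74.9141.
Order-2 term: −1/720 · (6.71344e-05 − 0.0160000) = 2.21290e-05.
After k=2: 74.9142.
Order-3 term: 1/30240 · (8.38306e-07 − 0.00768000) = -2.53941e-07.
After k=3: 74.9142.
Order-4 term: −1/1209600 · (2.61698e-08 − 0.00921600) = 7.61903e-09.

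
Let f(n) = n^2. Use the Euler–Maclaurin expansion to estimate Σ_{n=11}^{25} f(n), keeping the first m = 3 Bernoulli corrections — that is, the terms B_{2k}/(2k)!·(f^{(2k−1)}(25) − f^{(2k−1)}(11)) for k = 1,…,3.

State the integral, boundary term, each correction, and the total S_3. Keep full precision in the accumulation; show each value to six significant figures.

S_3 ≈ 5140.00

The integral term ∫_11^25 x^2 dx = 4764.67.
Boundary: ½(f(11) + f(25)) = ½(121.000 + 625.000) = 373.000.
Running total after boundary: 5137.67.
Correction k=1: B_{2}/2! · (f^{(1)}(25) − f^{(1)}(11)) = 1/12 · (50.0000 − 22.0000) = 2.33333.
Running total after k=1: 5140.00.
Correction k=2: B_{4}/4! · (f^{(3)}(25) − f^{(3)}(11)) = −1/720 · (0.00000 − 0.00000) = 0.00000.
Running total after k=2: 5140.00.
Correction k=3: B_{6}/6! · (f^{(5)}(25) − f^{(5)}(11)) = 1/30240 · (0.00000 − 0.00000) = 0.00000.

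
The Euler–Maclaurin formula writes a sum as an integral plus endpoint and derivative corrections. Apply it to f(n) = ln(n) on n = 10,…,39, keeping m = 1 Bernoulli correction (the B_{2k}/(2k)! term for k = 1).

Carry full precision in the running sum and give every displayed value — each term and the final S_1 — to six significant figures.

Integral: ∫_10^39 ln(x) dx = 90.8531.
Endpoint term: (f(10) + f(39))/2 = (2.30259 + 3.66356)/2 = 2.98307.
Integral + boundary = 93.8361.
Correction k=1: B_{2}/2! · (f^{(1)}(39) − f^{(1)}(10)) = 1/12 · (0.0256410 − 0.100000) = -0.00619658.

S_1 ≈ 93.8299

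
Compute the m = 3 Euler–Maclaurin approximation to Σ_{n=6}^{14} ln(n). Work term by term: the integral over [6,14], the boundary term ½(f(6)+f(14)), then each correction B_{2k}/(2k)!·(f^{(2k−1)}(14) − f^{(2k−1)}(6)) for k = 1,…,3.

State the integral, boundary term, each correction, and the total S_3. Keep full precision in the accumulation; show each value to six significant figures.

S_3 ≈ 20.4037

Integral: ∫_6^14 ln(x) dx = 18.1962.
Endpoint term: (f(6) + f(14))/2 = (1.79176 + 2.63906)/2 = 2.21541.
Running total after boundary: 20.4117.
Correction k=1: B_{2}/2! · (f^{(1)}(14) − f^{(1)}(6)) = 1/12 · (0.0714286 − 0.166667) = -0.00793651.
Partial sum through k=1: 20.4037.
Correction k=2: B_{4}/4! · (f^{(3)}(14) − f^{(3)}(6)) = −1/720 · (0.000728863 − 0.00925926) = 1.18478e-05.
Partial sum through k=2: 20.4037.
Correction k=3: B_{6}/6! · (f^{(5)}(14) − f^{(5)}(6)) = 1/30240 · (4.46243e-05 − 0.00308642) = -1.00588e-07.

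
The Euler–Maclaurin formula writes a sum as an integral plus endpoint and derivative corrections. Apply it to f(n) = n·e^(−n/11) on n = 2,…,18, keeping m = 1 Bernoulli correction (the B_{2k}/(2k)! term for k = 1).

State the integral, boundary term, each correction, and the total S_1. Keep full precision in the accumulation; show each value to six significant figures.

S_1 ≈ 59.6404

Integral: ∫_2^18 x·e^(−x/11) dx = 57.1216.
Boundary: ½(f(2) + f(18)) = ½(1.66751 + 3.50436) = 2.58593.
So far: 59.7075.
Correction k=1: B_{2}/2! · (f^{(1)}(18) − f^{(1)}(2)) = 1/12 · (-0.123892 − 0.682161) = -0.0671711.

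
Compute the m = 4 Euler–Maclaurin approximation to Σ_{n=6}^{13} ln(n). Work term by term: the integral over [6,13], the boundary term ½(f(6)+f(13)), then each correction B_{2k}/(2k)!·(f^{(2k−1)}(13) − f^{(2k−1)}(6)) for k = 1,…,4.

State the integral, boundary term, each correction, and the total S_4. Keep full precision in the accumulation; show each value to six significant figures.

S_4 ≈ 17.7647

∫_6^13 ln(x) dx evaluates to 15.5938.
Boundary: ½(f(6) + f(13)) = ½(1.79176 + 2.56495) = 2.17835.
So far: 17.7721.
Correction k=1: B_{2}/2! · (f^{(1)}(13) − f^{(1)}(6)) = 1/12 · (0.0769231 − 0.166667) = -0.00747863.
After k=1: 17.7647.
Correction k=2: B_{4}/4! · (f^{(3)}(13) − f^{(3)}(6)) = −1/720 · (0.000910332 − 0.00925926) = 1.15957e-05.
After k=2: 17.7647.
Correction k=3: B_{6}/6! · (f^{(5)}(13) − f^{(5)}(6)) = 1/30240 · (6.46390e-05 − 0.00308642) = -9.99266e-08.
After k=3: 17.7647.
Correction k=4: B_{8}/8! · (f^{(7)}(13) − f^{(7)}(6)) = −1/1209600 · (1.14744e-05 − 0.00257202) = 2.11685e-09.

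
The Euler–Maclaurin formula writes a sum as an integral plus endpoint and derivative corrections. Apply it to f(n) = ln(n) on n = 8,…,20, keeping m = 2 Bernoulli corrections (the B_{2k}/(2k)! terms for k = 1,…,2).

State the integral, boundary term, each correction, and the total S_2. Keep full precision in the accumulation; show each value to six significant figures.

S_2 ≈ 33.8105

The integral term ∫_8^20 ln(x) dx = 31.2791.
Endpoint term: (f(8) + f(20))/2 = (2.07944 + 2.99573)/2 = 2.53759.
So far: 33.8167.
Order-1 term: 1/12 · (0.0500000 − 0.125000) = -0.00625000.
Running total after k=1: 33.8105.
Order-2 term: −1/720 · (0.000250000 − 0.00390625) = 5.07812e-06.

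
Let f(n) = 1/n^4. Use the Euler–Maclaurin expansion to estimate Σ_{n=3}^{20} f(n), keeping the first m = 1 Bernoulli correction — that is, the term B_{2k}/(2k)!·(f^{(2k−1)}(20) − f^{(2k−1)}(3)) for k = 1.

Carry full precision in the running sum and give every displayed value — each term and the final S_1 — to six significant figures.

The integral term ∫_3^20 1/x^4 dx = 0.0123040.
Boundary: ½(f(3) + f(20)) = ½(0.0123457 + 6.25000e-06) = 0.00617596.
Running total after boundary: 0.0184800.
Order-1 term: 1/12 · (-1.25000e-06 − (-0.0164609)) = 0.00137164.

S_1 ≈ 0.0198516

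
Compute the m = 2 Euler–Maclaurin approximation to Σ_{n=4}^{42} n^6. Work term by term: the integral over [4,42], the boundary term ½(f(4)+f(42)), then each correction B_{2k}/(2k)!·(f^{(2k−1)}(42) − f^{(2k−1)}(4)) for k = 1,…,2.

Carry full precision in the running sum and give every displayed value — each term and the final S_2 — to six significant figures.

Integral: ∫_4^42 x^6 dx = 3.29342e+10.
Endpoint term: (f(4) + f(42))/2 = (4096.00 + 5.48903e+09)/2 = 2.74452e+09.
Integral + boundary = 3.56787e+10.
Correction k=1: B_{2}/2! · (f^{(1)}(42) − f^{(1)}(4)) = 1/12 · (7.84147e+08 − 6144.00) = 6.53451e+07.
Running total after k=1: 3.57441e+10.
Correction k=2: B_{4}/4! · (f^{(3)}(42) − f^{(3)}(4)) = −1/720 · (8.89056e+06 − 7680.00) = -12337.3.

S_2 ≈ 3.57440e+10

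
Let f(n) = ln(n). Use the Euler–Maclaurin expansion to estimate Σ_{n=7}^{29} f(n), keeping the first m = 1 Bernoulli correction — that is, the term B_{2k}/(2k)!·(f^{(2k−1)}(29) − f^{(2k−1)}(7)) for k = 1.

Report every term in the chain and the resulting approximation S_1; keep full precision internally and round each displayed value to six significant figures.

The integral term ∫_7^29 ln(x) dx = 62.0302.
Boundary: ½(f(7) + f(29)) = ½(1.94591 + 3.36730) = 2.65660.
Integral + boundary = 64.6868.
Order-1 term: 1/12 · (0.0344828 − 0.142857) = -0.00903120.

S_1 ≈ 64.6778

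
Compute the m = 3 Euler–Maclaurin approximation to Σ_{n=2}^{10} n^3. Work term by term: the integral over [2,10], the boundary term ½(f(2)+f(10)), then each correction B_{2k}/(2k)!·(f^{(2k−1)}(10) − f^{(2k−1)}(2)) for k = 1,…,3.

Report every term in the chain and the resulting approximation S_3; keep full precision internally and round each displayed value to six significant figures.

∫_2^10 x^3 dx evaluates to 2496.00.
½[f(2) + f(10)] = ½[8.00000 + 1000.00] = 504.000.
So far: 3000.00.
k=1: B_{2}/(2)! × [f^{(1)}(10) − f^{(1)}(2)] = 1/12 × (300.000 − 12.0000) = 24.0000.
After k=1: 3024.00.
k=2: B_{4}/(4)! × [f^{(3)}(10) − f^{(3)}(2)] = −1/720 × (6.00000 − 6.00000) = 0.00000.
After k=2: 3024.00.
k=3: B_{6}/(6)! × [f^{(5)}(10) − f^{(5)}(2)] = 1/30240 × (0.00000 − 0.00000) = 0.00000.

S_3 ≈ 3024.00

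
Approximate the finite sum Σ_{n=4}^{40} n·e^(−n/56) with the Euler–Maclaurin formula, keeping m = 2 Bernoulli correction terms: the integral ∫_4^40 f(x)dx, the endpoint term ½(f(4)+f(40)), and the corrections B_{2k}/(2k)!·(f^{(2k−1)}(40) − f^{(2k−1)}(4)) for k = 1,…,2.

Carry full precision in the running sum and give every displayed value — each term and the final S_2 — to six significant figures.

The integral term ∫_4^40 x·e^(−x/56) dx = 496.595.
½[f(4) + f(40)] = ½[3.72425 + 19.5817] = 11.6530.
Integral + boundary = 508.248.
k=1: B_{2}/(2)! × [f^{(1)}(40) − f^{(1)}(4)] = 1/12 × (0.139869 − 0.864558) = -0.0603908.
Running total after k=1: 508.188.
k=2: B_{4}/(4)! × [f^{(3)}(40) − f^{(3)}(4)] = −1/720 × (0.000356809 − 0.000869478) = 7.12041e-07.

S_2 ≈ 508.188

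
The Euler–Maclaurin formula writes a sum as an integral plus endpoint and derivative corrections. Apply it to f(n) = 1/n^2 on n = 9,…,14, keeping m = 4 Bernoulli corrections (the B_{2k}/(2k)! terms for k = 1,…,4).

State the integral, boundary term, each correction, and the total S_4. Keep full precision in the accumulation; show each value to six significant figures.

S_4 ≈ 0.0485738

Integral: ∫_9^14 1/x^2 dx = 0.0396825.
Boundary: ½(f(9) + f(14)) = ½(0.0123457 + 0.00510204) = 0.00872386.
Integral + boundary = 0.0484064.
k=1: B_{2}/(2)! × [f^{(1)}(14) − f^{(1)}(9)] = 1/12 × (-0.000728863 − (-0.00274348)) = 0.000167885.
Partial sum through k=1: 0.0485743.
k=2: B_{4}/(4)! × [f^{(3)}(14) − f^{(3)}(9)] = −1/720 × (-4.46243e-05 − (-0.000406442)) = -5.02525e-07.
Partial sum through k=2: 0.0485738.
k=3: B_{6}/(6)! × [f^{(5)}(14) − f^{(5)}(9)] = 1/30240 × (-6.83024e-06 − (-0.000150534)) = 4.75211e-09.
Partial sum through k=3: 0.0485738.
k=4: B_{8}/(8)! × [f^{(7)}(14) − f^{(7)}(9)] = −1/1209600 × (-1.95150e-06 − (-0.000104073)) = -8.44258e-11.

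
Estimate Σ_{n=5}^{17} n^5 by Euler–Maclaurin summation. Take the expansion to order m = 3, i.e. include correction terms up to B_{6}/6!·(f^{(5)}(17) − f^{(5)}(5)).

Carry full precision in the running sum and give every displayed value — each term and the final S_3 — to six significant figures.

S_3 ≈ 4.76633e+06

∫_5^17 x^5 dx evaluates to 4.02032e+06.
Endpoint term: (f(5) + f(17))/2 = (3125.00 + 1.41986e+06)/2 = 711491.
So far: 4.73182e+06.
k=1: B_{2}/(2)! × [f^{(1)}(17) − f^{(1)}(5)] = 1/12 × (417605 − 3125.00) = 34540.0.
After k=1: 4.76636e+06.
k=2: B_{4}/(4)! × [f^{(3)}(17) − f^{(3)}(5)] = −1/720 × (17340.0 − 1500.00) = -22.0000.
After k=2: 4.76633e+06.
k=3: B_{6}/(6)! × [f^{(5)}(17) − f^{(5)}(5)] = 1/30240 × (120.000 − 120.000) = 0.00000.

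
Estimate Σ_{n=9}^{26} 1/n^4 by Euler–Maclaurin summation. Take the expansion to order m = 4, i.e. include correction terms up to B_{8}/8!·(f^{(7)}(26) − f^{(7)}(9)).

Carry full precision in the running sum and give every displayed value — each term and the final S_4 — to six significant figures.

∫_9^26 1/x^4 dx evaluates to 0.000438282.
Boundary: ½(f(9) + f(26)) = ½(0.000152416 + 2.18830e-06) = 7.73020e-05.
Integral + boundary = 0.000515584.
k=1: B_{2}/(2)! × [f^{(1)}(26) − f^{(1)}(9)] = 1/12 × (-3.36661e-07 − (-6.77404e-05)) = 5.61697e-06.
Running total after k=1: 0.000521201.
k=2: B_{4}/(4)! × [f^{(3)}(26) − f^{(3)}(9)] = −1/720 × (-1.49406e-08 − (-2.50890e-05)) = -3.48251e-08.
Running total after k=2: 0.000521166.
k=3: B_{6}/(6)! × [f^{(5)}(26) − f^{(5)}(9)] = 1/30240 × (-1.23768e-09 − (-1.73455e-05)) = 5.73553e-10.
Running total after k=3: 0.000521167.
k=4: B_{8}/(8)! × [f^{(7)}(26) − f^{(7)}(9)] = −1/1209600 × (-1.64780e-10 − (-1.92728e-05)) = -1.59330e-11.

S_4 ≈ 0.000521167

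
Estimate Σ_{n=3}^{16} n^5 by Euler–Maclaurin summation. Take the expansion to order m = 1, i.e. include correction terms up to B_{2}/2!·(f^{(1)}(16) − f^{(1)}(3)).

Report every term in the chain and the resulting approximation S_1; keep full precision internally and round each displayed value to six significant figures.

S_1 ≈ 3.34776e+06

Integral: ∫_3^16 x^5 dx = 2.79608e+06.
Boundary: ½(f(3) + f(16)) = ½(243.000 + 1.04858e+06) = 524410.
Running total after boundary: 3.32049e+06.
k=1: B_{2}/(2)! × [f^{(1)}(16) − f^{(1)}(3)] = 1/12 × (327680 − 405.000) = 27272.9.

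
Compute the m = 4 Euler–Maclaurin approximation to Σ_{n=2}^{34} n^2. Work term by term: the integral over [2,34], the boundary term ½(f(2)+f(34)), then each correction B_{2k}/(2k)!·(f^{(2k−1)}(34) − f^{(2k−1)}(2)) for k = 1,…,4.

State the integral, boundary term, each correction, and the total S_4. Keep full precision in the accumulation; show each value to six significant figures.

∫_2^34 x^2 dx evaluates to 13098.7.
½[f(2) + f(34)] = ½[4.00000 + 1156.00] = 580.000.
So far: 13678.7.
k=1: B_{2}/(2)! × [f^{(1)}(34) − f^{(1)}(2)] = 1/12 × (68.0000 − 4.00000) = 5.33333.
Partial sum through k=1: 13684.0.
k=2: B_{4}/(4)! × [f^{(3)}(34) − f^{(3)}(2)] = −1/720 × (0.00000 − 0.00000) = 0.00000.
Partial sum through k=2: 13684.0.
k=3: B_{6}/(6)! × [f^{(5)}(34) − f^{(5)}(2)] = 1/30240 × (0.00000 − 0.00000) = 0.00000.
Partial sum through k=3: 13684.0.
k=4: B_{8}/(8)! × [f^{(7)}(34) − f^{(7)}(2)] = −1/1209600 × (0.00000 − 0.00000) = 0.00000.

S_4 ≈ 13684.0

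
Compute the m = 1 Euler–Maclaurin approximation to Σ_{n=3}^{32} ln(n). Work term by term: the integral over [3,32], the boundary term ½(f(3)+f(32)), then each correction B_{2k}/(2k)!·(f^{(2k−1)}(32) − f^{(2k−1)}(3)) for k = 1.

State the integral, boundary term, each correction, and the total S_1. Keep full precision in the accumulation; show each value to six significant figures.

S_1 ≈ 80.8647

∫_3^32 ln(x) dx evaluates to 78.6077.
Endpoint term: (f(3) + f(32))/2 = (1.09861 + 3.46574)/2 = 2.28217.
Integral + boundary = 80.8899.
k=1: B_{2}/(2)! × [f^{(1)}(32) − f^{(1)}(3)] = 1/12 × (0.0312500 − 0.333333) = -0.0251736.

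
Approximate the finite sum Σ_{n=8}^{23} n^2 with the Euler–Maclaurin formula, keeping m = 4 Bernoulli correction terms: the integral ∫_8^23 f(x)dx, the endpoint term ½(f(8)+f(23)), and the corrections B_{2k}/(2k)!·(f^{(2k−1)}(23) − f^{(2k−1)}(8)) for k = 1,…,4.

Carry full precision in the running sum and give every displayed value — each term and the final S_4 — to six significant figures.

S_4 ≈ 4184.00

Integral: ∫_8^23 x^2 dx = 3885.00.
½[f(8) + f(23)] = ½[64.0000 + 529.000] = 296.500.
Integral + boundary = 4181.50.
Correction k=1: B_{2}/2! · (f^{(1)}(23) − f^{(1)}(8)) = 1/12 · (46.0000 − 16.0000) = 2.50000.
Partial sum through k=1: 4184.00.
Correction k=2: B_{4}/4! · (f^{(3)}(23) − f^{(3)}(8)) = −1/720 · (0.00000 − 0.00000) = 0.00000.
Partial sum through k=2: 4184.00.
Correction k=3: B_{6}/6! · (f^{(5)}(23) − f^{(5)}(8)) = 1/30240 · (0.00000 − 0.00000) = 0.00000.
Partial sum through k=3: 4184.00.
Correction k=4: B_{8}/8! · (f^{(7)}(23) − f^{(7)}(8)) = −1/1209600 · (0.00000 − 0.00000) = 0.00000.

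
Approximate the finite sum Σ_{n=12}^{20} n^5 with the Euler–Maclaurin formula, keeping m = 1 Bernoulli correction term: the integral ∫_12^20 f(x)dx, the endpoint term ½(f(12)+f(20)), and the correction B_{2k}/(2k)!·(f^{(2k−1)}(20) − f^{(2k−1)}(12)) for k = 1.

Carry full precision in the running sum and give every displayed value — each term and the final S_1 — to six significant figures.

The integral term ∫_12^20 x^5 dx = 1.01690e+07.
Boundary: ½(f(12) + f(20)) = ½(248832 + 3.20000e+06) = 1.72442e+06.
Integral + boundary = 1.18934e+07.
k=1: B_{2}/(2)! × [f^{(1)}(20) − f^{(1)}(12)] = 1/12 × (800000 − 103680) = 58026.7.

S_1 ≈ 1.19514e+07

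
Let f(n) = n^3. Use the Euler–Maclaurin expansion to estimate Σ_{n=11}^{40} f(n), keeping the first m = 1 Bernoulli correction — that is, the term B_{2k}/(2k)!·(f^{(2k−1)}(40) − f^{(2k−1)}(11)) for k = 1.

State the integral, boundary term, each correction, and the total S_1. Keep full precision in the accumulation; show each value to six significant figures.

Integral: ∫_11^40 x^3 dx = 636340.
Endpoint term: (f(11) + f(40))/2 = (1331.00 + 64000.0)/2 = 32665.5.
So far: 669005.
Correction k=1: B_{2}/2! · (f^{(1)}(40) − f^{(1)}(11)) = 1/12 · (4800.00 − 363.000) = 369.750.

S_1 ≈ 669375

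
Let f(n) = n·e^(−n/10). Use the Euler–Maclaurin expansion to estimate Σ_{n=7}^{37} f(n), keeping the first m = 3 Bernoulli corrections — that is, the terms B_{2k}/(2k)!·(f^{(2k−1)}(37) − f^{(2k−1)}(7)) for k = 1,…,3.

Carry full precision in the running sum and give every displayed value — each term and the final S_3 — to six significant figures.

S_3 ≈ 74.9769

Integral: ∫_7^37 x·e^(−x/10) dx = 72.7994.
Endpoint term: (f(7) + f(37))/2 = (3.47610 + 0.914770)/2 = 2.19543.
So far: 74.9949.
k=1: B_{2}/(2)! × [f^{(1)}(37) − f^{(1)}(7)] = 1/12 × (-0.0667535 − 0.148976) = -0.0179774.
After k=1: 74.9769.
k=2: B_{4}/(4)! × [f^{(3)}(37) − f^{(3)}(7)] = −1/720 × (-0.000173065 − 0.0114215) = 1.61035e-05.
After k=2: 74.9769.
k=3: B_{6}/(6)! × [f^{(5)}(37) − f^{(5)}(7)] = 1/30240 × (3.21406e-06 − 0.000213532) = -6.95495e-09.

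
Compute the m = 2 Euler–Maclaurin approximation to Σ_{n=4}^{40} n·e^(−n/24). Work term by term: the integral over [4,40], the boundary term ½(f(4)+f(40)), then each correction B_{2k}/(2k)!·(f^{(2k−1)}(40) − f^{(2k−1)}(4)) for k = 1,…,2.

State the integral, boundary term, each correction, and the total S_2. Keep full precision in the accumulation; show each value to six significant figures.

S_2 ≈ 284.124

Integral: ∫_4^40 x·e^(−x/24) dx = 278.723.
Boundary: ½(f(4) + f(40)) = ½(3.38593 + 7.55502) = 5.47048.
Running total after boundary: 284.193.
k=1: B_{2}/(2)! × [f^{(1)}(40) − f^{(1)}(4)] = 1/12 × (-0.125917 − 0.705401) = -0.0692765.
Partial sum through k=1: 284.124.
k=2: B_{4}/(4)! × [f^{(3)}(40) − f^{(3)}(4)] = −1/720 × (0.000437212 − 0.00416383) = 5.17586e-06.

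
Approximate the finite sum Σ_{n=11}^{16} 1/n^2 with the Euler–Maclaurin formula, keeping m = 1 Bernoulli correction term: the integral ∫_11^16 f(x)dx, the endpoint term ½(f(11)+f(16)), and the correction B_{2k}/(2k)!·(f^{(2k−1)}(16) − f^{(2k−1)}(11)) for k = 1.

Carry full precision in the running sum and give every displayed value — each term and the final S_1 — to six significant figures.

Integral: ∫_11^16 1/x^2 dx = 0.0284091.
Endpoint term: (f(11) + f(16))/2 = (0.00826446 + 0.00390625)/2 = 0.00608536.
Integral + boundary = 0.0344944.
Order-1 term: 1/12 · (-0.000488281 − (-0.00150263)) = 8.45290e-05.

S_1 ≈ 0.0345790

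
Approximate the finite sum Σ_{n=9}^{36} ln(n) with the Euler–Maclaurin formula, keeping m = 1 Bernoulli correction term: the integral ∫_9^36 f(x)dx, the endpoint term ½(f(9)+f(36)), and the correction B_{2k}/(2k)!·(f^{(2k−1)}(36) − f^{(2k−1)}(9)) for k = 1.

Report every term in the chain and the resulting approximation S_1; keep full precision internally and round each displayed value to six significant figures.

S_1 ≈ 85.1151

The integral term ∫_9^36 ln(x) dx = 82.2317.
½[f(9) + f(36)] = ½[2.19722 + 3.58352] = 2.89037.
So far: 85.1220.
Correction k=1: B_{2}/2! · (f^{(1)}(36) − f^{(1)}(9)) = 1/12 · (0.0277778 − 0.111111) = -0.00694444.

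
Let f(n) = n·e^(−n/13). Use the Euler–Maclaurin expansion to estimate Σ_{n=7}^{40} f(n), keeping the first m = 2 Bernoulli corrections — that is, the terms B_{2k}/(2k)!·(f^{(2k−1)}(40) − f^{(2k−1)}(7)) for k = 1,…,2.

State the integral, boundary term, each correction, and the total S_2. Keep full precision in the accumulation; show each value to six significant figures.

The integral term ∫_7^40 x·e^(−x/13) dx = 119.984.
Boundary: ½(f(7) + f(40)) = ½(4.08552 + 1.84404) = 2.96478.
So far: 122.949.
Correction k=1: B_{2}/2! · (f^{(1)}(40) − f^{(1)}(7)) = 1/12 · (-0.0957480 − 0.269375) = -0.0304269.
Partial sum through k=1: 122.919.
Correction k=2: B_{4}/4! · (f^{(3)}(40) − f^{(3)}(7)) = −1/720 · (-2.09836e-05 − 0.00850098) = 1.18361e-05.

S_2 ≈ 122.919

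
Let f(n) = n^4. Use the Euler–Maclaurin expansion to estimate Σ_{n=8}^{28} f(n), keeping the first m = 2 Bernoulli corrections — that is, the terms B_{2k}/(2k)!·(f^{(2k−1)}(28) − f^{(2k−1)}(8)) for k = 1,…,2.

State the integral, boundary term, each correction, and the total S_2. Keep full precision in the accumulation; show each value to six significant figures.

S_2 ≈ 3.75204e+06

The integral term ∫_8^28 x^4 dx = 3.43552e+06.
Endpoint term: (f(8) + f(28))/2 = (4096.00 + 614656)/2 = 309376.
So far: 3.74490e+06.
Correction k=1: B_{2}/2! · (f^{(1)}(28) − f^{(1)}(8)) = 1/12 · (87808.0 − 2048.00) = 7146.67.
Partial sum through k=1: 3.75204e+06.
Correction k=2: B_{4}/4! · (f^{(3)}(28) − f^{(3)}(8)) = −1/720 · (672.000 − 192.000) = -0.666667.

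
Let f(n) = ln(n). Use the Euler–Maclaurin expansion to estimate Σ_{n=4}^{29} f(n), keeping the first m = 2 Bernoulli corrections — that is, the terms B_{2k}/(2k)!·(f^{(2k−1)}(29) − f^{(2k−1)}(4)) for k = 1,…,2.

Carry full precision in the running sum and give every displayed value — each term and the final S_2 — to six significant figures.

S_2 ≈ 69.4653

The integral term ∫_4^29 ln(x) dx = 67.1064.
Boundary: ½(f(4) + f(29)) = ½(1.38629 + 3.36730) = 2.37680.
Integral + boundary = 69.4832.
Correction k=1: B_{2}/2! · (f^{(1)}(29) − f^{(1)}(4)) = 1/12 · (0.0344828 − 0.250000) = -0.0179598.
Partial sum through k=1: 69.4652.
Correction k=2: B_{4}/4! · (f^{(3)}(29) − f^{(3)}(4)) = −1/720 · (8.20042e-05 − 0.0312500) = 4.32889e-05.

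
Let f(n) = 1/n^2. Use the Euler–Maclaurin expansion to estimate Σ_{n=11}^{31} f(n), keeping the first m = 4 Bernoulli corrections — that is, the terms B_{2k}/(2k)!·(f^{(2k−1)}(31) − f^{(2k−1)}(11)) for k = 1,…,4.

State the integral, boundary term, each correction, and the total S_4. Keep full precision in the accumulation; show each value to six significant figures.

Integral: ∫_11^31 1/x^2 dx = 0.0586510.
½[f(11) + f(31)] = ½[0.00826446 + 0.00104058] = 0.00465252.
Running total after boundary: 0.0633035.
k=1: B_{2}/(2)! × [f^{(1)}(31) − f^{(1)}(11)] = 1/12 × (-6.71344e-05 − (-0.00150263)) = 0.000119625.
Partial sum through k=1: 0.0634232.
k=2: B_{4}/(4)! × [f^{(3)}(31) − f^{(3)}(11)] = −1/720 × (-8.38306e-07 − (-0.000149021)) = -2.05809e-07.
Partial sum through k=2: 0.0634230.
k=3: B_{6}/(6)! × [f^{(5)}(31) − f^{(5)}(11)] = 1/30240 × (-2.61698e-08 − (-3.69474e-05)) = 1.22094e-09.
Partial sum through k=3: 0.0634230.
k=4: B_{8}/(8)! × [f^{(7)}(31) − f^{(7)}(11)] = −1/1209600 × (-1.52498e-09 − (-1.70996e-05)) = -1.41353e-11.

S_4 ≈ 0.0634230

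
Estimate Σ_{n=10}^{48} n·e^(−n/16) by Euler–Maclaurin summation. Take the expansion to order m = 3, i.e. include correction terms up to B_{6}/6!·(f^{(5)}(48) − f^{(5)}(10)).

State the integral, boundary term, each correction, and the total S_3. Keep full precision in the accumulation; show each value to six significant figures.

S_3 ≈ 175.533

The integral term ∫_10^48 x·e^(−x/16) dx = 171.687.
Boundary: ½(f(10) + f(48)) = ½(5.35261 + 2.38978) = 3.87120.
Integral + boundary = 175.558.
Order-1 term: 1/12 · (-0.0995741 − 0.200723) = -0.0250248.
After k=1: 175.533.
Order-2 term: −1/720 · (0.00000 − 0.00496580) = 6.89695e-06.
After k=2: 175.533.
Order-3 term: 1/30240 · (1.51938e-06 − 3.57326e-05) = -1.13139e-09.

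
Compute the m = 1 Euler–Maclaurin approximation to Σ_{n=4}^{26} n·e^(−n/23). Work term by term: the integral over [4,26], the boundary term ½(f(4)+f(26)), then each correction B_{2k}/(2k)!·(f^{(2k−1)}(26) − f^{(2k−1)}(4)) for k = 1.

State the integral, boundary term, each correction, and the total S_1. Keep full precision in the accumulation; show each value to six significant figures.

∫_4^26 x·e^(−x/23) dx evaluates to 157.970.
Boundary: ½(f(4) + f(26)) = ½(3.36148 + 8.39521) = 5.87835.
Integral + boundary = 163.848.
k=1: B_{2}/(2)! × [f^{(1)}(26) − f^{(1)}(4)] = 1/12 × (-0.0421165 − 0.694219) = -0.0613613.

S_1 ≈ 163.787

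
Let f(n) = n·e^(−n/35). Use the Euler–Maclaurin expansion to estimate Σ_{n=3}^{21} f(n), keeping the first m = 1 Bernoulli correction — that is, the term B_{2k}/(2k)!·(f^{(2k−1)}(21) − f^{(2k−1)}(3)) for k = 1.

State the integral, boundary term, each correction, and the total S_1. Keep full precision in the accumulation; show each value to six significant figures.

Integral: ∫_3^21 x·e^(−x/35) dx = 145.078.
Endpoint term: (f(3) + f(21))/2 = (2.75357 + 11.5250)/2 = 7.13931.
Integral + boundary = 152.218.
k=1: B_{2}/(2)! × [f^{(1)}(21) − f^{(1)}(3)] = 1/12 × (0.219525 − 0.839183) = -0.0516382.

S_1 ≈ 152.166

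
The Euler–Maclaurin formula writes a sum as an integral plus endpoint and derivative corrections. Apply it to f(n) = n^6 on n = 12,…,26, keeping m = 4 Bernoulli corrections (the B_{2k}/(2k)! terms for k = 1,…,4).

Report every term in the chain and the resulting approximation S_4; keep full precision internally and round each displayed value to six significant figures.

S_4 ≈ 1.30405e+09

Integral: ∫_12^26 x^6 dx = 1.14228e+09.
Endpoint term: (f(12) + f(26))/2 = (2.98598e+06 + 3.08916e+08)/2 = 1.55951e+08.
Running total after boundary: 1.29823e+09.
k=1: B_{2}/(2)! × [f^{(1)}(26) − f^{(1)}(12)] = 1/12 × (7.12883e+07 − 1.49299e+06) = 5.81627e+06.
After k=1: 1.30405e+09.
k=2: B_{4}/(4)! × [f^{(3)}(26) − f^{(3)}(12)] = −1/720 × (2.10912e+06 − 207360) = -2641.33.
After k=2: 1.30405e+09.
k=3: B_{6}/(6)! × [f^{(5)}(26) − f^{(5)}(12)] = 1/30240 × (18720.0 − 8640.00) = 0.333333.
After k=3: 1.30405e+09.
k=4: B_{8}/(8)! × [f^{(7)}(26) − f^{(7)}(12)] = −1/1209600 × (0.00000 − 0.00000) = 0.00000.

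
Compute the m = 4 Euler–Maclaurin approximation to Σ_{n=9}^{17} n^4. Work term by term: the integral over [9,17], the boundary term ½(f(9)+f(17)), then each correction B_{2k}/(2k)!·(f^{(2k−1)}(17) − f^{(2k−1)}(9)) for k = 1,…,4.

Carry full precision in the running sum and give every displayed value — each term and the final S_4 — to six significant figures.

The integral term ∫_9^17 x^4 dx = 272162.
Endpoint term: (f(9) + f(17))/2 = (6561.00 + 83521.0)/2 = 45041.0.
Integral + boundary = 317203.
k=1: B_{2}/(2)! × [f^{(1)}(17) − f^{(1)}(9)] = 1/12 × (19652.0 − 2916.00) = 1394.67.
Running total after k=1: 318597.
k=2: B_{4}/(4)! × [f^{(3)}(17) − f^{(3)}(9)] = −1/720 × (408.000 − 216.000) = -0.266667.
Running total after k=2: 318597.
k=3: B_{6}/(6)! × [f^{(5)}(17) − f^{(5)}(9)] = 1/30240 × (0.00000 − 0.00000) = 0.00000.
Running total after k=3: 318597.
k=4: B_{8}/(8)! × [f^{(7)}(17) − f^{(7)}(9)] = −1/1209600 × (0.00000 − 0.00000) = 0.00000.

S_4 ≈ 318597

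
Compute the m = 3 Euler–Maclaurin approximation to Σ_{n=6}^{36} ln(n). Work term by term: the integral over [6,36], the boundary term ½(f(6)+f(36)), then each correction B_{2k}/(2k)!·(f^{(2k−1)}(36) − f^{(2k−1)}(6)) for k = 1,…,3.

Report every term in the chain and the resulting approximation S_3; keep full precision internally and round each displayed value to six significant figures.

The integral term ∫_6^36 ln(x) dx = 88.2561.
Boundary: ½(f(6) + f(36)) = ½(1.79176 + 3.58352) = 2.68764.
So far: 90.9438.
k=1: B_{2}/(2)! × [f^{(1)}(36) − f^{(1)}(6)] = 1/12 × (0.0277778 − 0.166667) = -0.0115741.
After k=1: 90.9322.
k=2: B_{4}/(4)! × [f^{(3)}(36) − f^{(3)}(6)] = −1/720 × (4.28669e-05 − 0.00925926) = 1.28005e-05.
After k=2: 90.9322.
k=3: B_{6}/(6)! × [f^{(5)}(36) − f^{(5)}(6)] = 1/30240 × (3.96916e-07 − 0.00308642) = -1.02051e-07.

S_3 ≈ 90.9322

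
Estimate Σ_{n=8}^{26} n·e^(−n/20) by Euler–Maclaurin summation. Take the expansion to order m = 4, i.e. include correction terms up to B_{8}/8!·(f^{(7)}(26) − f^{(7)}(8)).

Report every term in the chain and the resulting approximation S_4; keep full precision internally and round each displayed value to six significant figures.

∫_8^26 x·e^(−x/20) dx evaluates to 124.650.
Boundary: ½(f(8) + f(26)) = ½(5.36256 + 7.08583) = 6.22419.
Running total after boundary: 130.874.
Correction k=1: B_{2}/2! · (f^{(1)}(26) − f^{(1)}(8)) = 1/12 · (-0.0817595 − 0.402192) = -0.0403293.
Running total after k=1: 130.834.
Correction k=2: B_{4}/4! · (f^{(3)}(26) − f^{(3)}(8)) = −1/720 · (0.00115826 − 0.00435708) = 4.44281e-06.
Running total after k=2: 130.834.
Correction k=3: B_{6}/6! · (f^{(5)}(26) − f^{(5)}(8)) = 1/30240 · (6.30230e-06 − 1.92717e-05) = -4.28882e-10.
Running total after k=3: 130.834.
Correction k=4: B_{8}/8! · (f^{(7)}(26) − f^{(7)}(8)) = −1/1209600 · (2.42724e-08 − 6.91268e-08) = 3.70820e-14.

S_4 ≈ 130.834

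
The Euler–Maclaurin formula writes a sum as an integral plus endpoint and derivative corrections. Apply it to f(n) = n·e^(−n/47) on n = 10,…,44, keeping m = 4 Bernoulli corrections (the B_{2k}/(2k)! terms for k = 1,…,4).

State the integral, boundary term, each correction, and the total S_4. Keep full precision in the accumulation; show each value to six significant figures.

S_4 ≈ 501.049

The integral term ∫_10^44 x·e^(−x/47) dx = 488.431.
Endpoint term: (f(10) + f(44))/2 = (8.08345 + 17.2536)/2 = 12.6685.
So far: 501.100.
Order-1 term: 1/12 · (0.0250294 − 0.636357) = -0.0509440.
Running total after k=1: 501.049.
Order-2 term: −1/720 · (0.000366357 − 0.00101994) = 9.07754e-07.
Running total after k=2: 501.049.
Order-3 term: 1/30240 · (3.26566e-07 − 7.93031e-07) = -1.54254e-11.
Running total after k=3: 501.049.
Order-4 term: −1/1209600 · (2.20590e-10 − 5.08982e-10) = 2.38419e-16.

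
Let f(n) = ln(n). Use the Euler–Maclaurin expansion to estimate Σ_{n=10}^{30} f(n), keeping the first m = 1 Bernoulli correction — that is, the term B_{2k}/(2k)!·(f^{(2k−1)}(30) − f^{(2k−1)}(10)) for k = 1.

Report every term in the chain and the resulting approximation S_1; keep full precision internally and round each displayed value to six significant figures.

S_1 ≈ 61.8564

The integral term ∫_10^30 ln(x) dx = 59.0101.
½[f(10) + f(30)] = ½[2.30259 + 3.40120] = 2.85189.
Running total after boundary: 61.8620.
Correction k=1: B_{2}/2! · (f^{(1)}(30) − f^{(1)}(10)) = 1/12 · (0.0333333 − 0.100000) = -0.00555556.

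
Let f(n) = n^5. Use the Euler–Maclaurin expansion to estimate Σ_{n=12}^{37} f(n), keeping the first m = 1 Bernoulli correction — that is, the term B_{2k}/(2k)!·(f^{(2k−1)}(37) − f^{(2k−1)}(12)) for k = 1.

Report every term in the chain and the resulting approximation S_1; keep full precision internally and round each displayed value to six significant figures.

∫_12^37 x^5 dx evaluates to 4.27123e+08.
Endpoint term: (f(12) + f(37))/2 = (248832 + 6.93440e+07)/2 = 3.47964e+07.
Integral + boundary = 4.61920e+08.
Correction k=1: B_{2}/2! · (f^{(1)}(37) − f^{(1)}(12)) = 1/12 · (9.37080e+06 − 103680) = 772260.

S_1 ≈ 4.62692e+08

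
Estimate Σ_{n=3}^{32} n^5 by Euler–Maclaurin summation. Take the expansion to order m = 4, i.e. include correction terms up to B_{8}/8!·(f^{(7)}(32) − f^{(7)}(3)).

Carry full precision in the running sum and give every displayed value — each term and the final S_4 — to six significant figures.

The integral term ∫_3^32 x^5 dx = 1.78957e+08.
½[f(3) + f(32)] = ½[243.000 + 3.35544e+07] = 1.67773e+07.
Running total after boundary: 1.95734e+08.
Correction k=1: B_{2}/2! · (f^{(1)}(32) − f^{(1)}(3)) = 1/12 · (5.24288e+06 − 405.000) = 436873.
After k=1: 1.96171e+08.
Correction k=2: B_{4}/4! · (f^{(3)}(32) − f^{(3)}(3)) = −1/720 · (61440.0 − 540.000) = -84.5833.
After k=2: 1.96171e+08.
Correction k=3: B_{6}/6! · (f^{(5)}(32) − f^{(5)}(3)) = 1/30240 · (120.000 − 120.000) = 0.00000.
After k=3: 1.96171e+08.
Correction k=4: B_{8}/8! · (f^{(7)}(32) − f^{(7)}(3)) = −1/1209600 · (0.00000 − 0.00000) = 0.00000.

S_4 ≈ 1.96171e+08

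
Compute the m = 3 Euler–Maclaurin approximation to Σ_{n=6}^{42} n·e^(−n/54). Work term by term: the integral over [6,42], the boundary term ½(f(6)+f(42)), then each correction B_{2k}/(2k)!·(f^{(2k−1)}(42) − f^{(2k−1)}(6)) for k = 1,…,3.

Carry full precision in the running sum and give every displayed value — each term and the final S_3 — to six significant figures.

S_3 ≈ 529.891

The integral term ∫_6^42 x·e^(−x/54) dx = 517.616.
Endpoint term: (f(6) + f(42))/2 = (5.36904 + 19.2959)/2 = 12.3325.
So far: 529.948.
k=1: B_{2}/(2)! × [f^{(1)}(42) − f^{(1)}(6)] = 1/12 × (0.102095 − 0.795413) = -0.0577765.
Partial sum through k=1: 529.891.
k=2: B_{4}/(4)! × [f^{(3)}(42) − f^{(3)}(6)] = −1/720 × (0.000350119 − 0.000886520) = 7.45001e-07.
Partial sum through k=2: 529.891.
k=3: B_{6}/(6)! × [f^{(5)}(42) − f^{(5)}(6)] = 1/30240 × (2.28130e-07 − 5.14494e-07) = -9.46972e-12.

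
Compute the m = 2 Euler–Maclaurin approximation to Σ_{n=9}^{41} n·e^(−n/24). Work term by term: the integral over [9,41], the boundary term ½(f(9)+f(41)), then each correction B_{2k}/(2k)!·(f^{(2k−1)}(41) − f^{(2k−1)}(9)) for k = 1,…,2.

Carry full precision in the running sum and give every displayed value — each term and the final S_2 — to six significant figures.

Integral: ∫_9^41 x·e^(−x/24) dx = 261.712.
½[f(9) + f(41)] = ½[6.18560 + 7.42787] = 6.80674.
Integral + boundary = 268.519.
k=1: B_{2}/(2)! × [f^{(1)}(41) − f^{(1)}(9)] = 1/12 × (-0.128327 − 0.429556) = -0.0464902.
Partial sum through k=1: 268.472.
k=2: B_{4}/(4)! × [f^{(3)}(41) − f^{(3)}(9)] = −1/720 × (0.000406264 − 0.00313218) = 3.78599e-06.

S_2 ≈ 268.472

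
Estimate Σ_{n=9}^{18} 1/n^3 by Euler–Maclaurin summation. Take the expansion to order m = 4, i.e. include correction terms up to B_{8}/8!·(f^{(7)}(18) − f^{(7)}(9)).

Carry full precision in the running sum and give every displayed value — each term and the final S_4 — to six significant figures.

S_4 ≈ 0.00543680

∫_9^18 1/x^3 dx evaluates to 0.00462963.
Endpoint term: (f(9) + f(18))/2 = (0.00137174 + 0.000171468)/2 = 0.000771605.
Integral + boundary = 0.00540123.
Order-1 term: 1/12 · (-2.85780e-05 − (-0.000457247)) = 3.57225e-05.
After k=1: 0.00543696.
Order-2 term: −1/720 · (-1.76407e-06 − (-0.000112901)) = -1.54356e-07.
After k=2: 0.00543680.
Order-3 term: 1/30240 · (-2.28676e-07 − (-5.85410e-05)) = 1.92832e-09.
After k=3: 0.00543680.
Order-4 term: −1/1209600 · (-5.08169e-08 − (-5.20365e-05)) = -4.29776e-11.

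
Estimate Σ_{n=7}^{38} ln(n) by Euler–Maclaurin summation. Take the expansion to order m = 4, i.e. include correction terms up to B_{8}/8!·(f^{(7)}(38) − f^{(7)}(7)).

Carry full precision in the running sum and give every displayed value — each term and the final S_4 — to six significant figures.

∫_7^38 ln(x) dx evaluates to 93.6069.
Boundary: ½(f(7) + f(38)) = ½(1.94591 + 3.63759) = 2.79175.
Running total after boundary: 96.3987.
Correction k=1: B_{2}/2! · (f^{(1)}(38) − f^{(1)}(7)) = 1/12 · (0.0263158 − 0.142857) = -0.00971178.
After k=1: 96.3889.
Correction k=2: B_{4}/4! · (f^{(3)}(38) − f^{(3)}(7)) = −1/720 · (3.64485e-05 − 0.00583090) = 8.04785e-06.
After k=2: 96.3889.
Correction k=3: B_{6}/6! · (f^{(5)}(38) − f^{(5)}(7)) = 1/30240 · (3.02896e-07 − 0.00142798) = -4.72114e-08.
After k=3: 96.3889.
Correction k=4: B_{8}/8! · (f^{(7)}(38) − f^{(7)}(7)) = −1/1209600 · (6.29285e-09 − 0.000874271) = 7.22772e-10.

S_4 ≈ 96.3889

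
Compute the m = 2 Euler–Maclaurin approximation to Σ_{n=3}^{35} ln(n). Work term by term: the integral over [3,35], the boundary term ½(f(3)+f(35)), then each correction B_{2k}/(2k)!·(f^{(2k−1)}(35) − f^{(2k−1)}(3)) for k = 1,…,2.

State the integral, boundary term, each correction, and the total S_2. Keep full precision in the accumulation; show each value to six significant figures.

Integral: ∫_3^35 ln(x) dx = 89.1413.
Endpoint term: (f(3) + f(35))/2 = (1.09861 + 3.55535)/2 = 2.32698.
Running total after boundary: 91.4683.
Order-1 term: 1/12 · (0.0285714 − 0.333333) = -0.0253968.
Running total after k=1: 91.4429.
Order-2 term: −1/720 · (4.66472e-05 − 0.0740741) = 0.000102816.

S_2 ≈ 91.4430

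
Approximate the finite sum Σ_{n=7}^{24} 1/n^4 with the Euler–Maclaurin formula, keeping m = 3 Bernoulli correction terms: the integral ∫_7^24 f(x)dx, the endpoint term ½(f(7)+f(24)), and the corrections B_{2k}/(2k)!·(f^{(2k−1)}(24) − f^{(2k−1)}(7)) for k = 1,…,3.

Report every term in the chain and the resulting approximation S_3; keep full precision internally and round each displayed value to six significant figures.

S_3 ≈ 0.00117705

Integral: ∫_7^24 1/x^4 dx = 0.000947705.
Boundary: ½(f(7) + f(24)) = ½(0.000416493 + 3.01408e-06) = 0.000209754.
Integral + boundary = 0.00115746.
Correction k=1: B_{2}/2! · (f^{(1)}(24) − f^{(1)}(7)) = 1/12 · (-5.02347e-07 − (-0.000237996)) = 1.97911e-05.
After k=1: 0.00117725.
Correction k=2: B_{4}/4! · (f^{(3)}(24) − f^{(3)}(7)) = −1/720 · (-2.61639e-08 − (-0.000145712)) = -2.02341e-07.
After k=2: 0.00117705.
Correction k=3: B_{6}/6! · (f^{(5)}(24) − f^{(5)}(7)) = 1/30240 · (-2.54371e-09 − (-0.000166528)) = 5.50679e-09.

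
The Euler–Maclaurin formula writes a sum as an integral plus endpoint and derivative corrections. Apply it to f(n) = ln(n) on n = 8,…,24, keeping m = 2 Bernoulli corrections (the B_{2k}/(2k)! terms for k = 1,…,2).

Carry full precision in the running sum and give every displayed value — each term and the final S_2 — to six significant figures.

S_2 ≈ 46.2596

Integral: ∫_8^24 ln(x) dx = 43.6378.
½[f(8) + f(24)] = ½[2.07944 + 3.17805] = 2.62875.
Integral + boundary = 46.2665.
Correction k=1: B_{2}/2! · (f^{(1)}(24) − f^{(1)}(8)) = 1/12 · (0.0416667 − 0.125000) = -0.00694444.
Partial sum through k=1: 46.2596.
Correction k=2: B_{4}/4! · (f^{(3)}(24) − f^{(3)}(8)) = −1/720 · (0.000144676 − 0.00390625) = 5.22441e-06.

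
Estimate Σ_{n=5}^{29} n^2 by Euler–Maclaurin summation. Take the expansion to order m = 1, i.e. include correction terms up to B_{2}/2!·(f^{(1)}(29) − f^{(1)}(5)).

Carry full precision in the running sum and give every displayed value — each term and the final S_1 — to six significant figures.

S_1 ≈ 8525.00

Integral: ∫_5^29 x^2 dx = 8088.00.
½[f(5) + f(29)] = ½[25.0000 + 841.000] = 433.000.
Running total after boundary: 8521.00.
k=1: B_{2}/(2)! × [f^{(1)}(29) − f^{(1)}(5)] = 1/12 × (58.0000 − 10.0000) = 4.00000.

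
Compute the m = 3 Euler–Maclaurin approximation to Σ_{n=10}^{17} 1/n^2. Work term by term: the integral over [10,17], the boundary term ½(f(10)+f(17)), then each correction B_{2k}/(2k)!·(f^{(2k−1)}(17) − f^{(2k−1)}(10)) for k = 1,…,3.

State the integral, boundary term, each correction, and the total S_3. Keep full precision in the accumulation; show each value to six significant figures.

S_3 ≈ 0.0480390

Integral: ∫_10^17 1/x^2 dx = 0.0411765.
½[f(10) + f(17)] = ½[0.0100000 + 0.00346021] = 0.00673010.
Running total after boundary: 0.0479066.
Correction k=1: B_{2}/2! · (f^{(1)}(17) − f^{(1)}(10)) = 1/12 · (-0.000407083 − (-0.00200000)) = 0.000132743.
After k=1: 0.0480393.
Correction k=2: B_{4}/4! · (f^{(3)}(17) − f^{(3)}(10)) = −1/720 · (-1.69031e-05 − (-0.000240000)) = -3.09857e-07.
After k=2: 0.0480390.
Correction k=3: B_{6}/6! · (f^{(5)}(17) − f^{(5)}(10)) = 1/30240 · (-1.75465e-06 − (-7.20000e-05)) = 2.32293e-09.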